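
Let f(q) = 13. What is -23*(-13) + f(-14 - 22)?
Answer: 312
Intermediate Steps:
-23*(-13) + f(-14 - 22) = -23*(-13) + 13 = 299 + 13 = 312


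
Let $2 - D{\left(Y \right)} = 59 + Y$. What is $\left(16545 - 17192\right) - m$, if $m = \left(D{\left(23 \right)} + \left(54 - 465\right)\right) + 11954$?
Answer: $-12110$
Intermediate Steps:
$D{\left(Y \right)} = -57 - Y$ ($D{\left(Y \right)} = 2 - \left(59 + Y\right) = -57 - Y$)
$m = 11463$ ($m = \left(\left(-57 - 23\right) + \left(54 - 465\right)\right) + 11954 = \left(-80 - 411\right) + 11954 = -491 + 11954 = 11463$)
$\left(16545 - 17192\right) - m = \left(16545 - 17192\right) - 11463 = -647 - 11463 = -12110$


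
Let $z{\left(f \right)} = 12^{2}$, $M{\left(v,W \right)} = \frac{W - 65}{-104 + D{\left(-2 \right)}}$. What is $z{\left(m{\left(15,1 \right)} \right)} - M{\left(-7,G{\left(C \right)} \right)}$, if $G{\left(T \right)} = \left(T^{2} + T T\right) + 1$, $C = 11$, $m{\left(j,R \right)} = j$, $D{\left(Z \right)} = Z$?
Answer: $\frac{7721}{53} \approx 145.68$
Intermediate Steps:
$G{\left(T \right)} = 1 + 2 T^{2}$ ($G{\left(T \right)} = \left(T^{2} + T^{2}\right) + 1 = 2 T^{2} + 1 = 1 + 2 T^{2}$)
$M{\left(v,W \right)} = \frac{65}{106} - \frac{W}{106}$ ($M{\left(v,W \right)} = \frac{W - 65}{-104 - 2} = \frac{-65 + W}{-106} = \left(-65 + W\right) \left(- \frac{1}{106}\right) = \frac{65}{106} - \frac{W}{106}$)
$z{\left(f \right)} = 144$
$z{\left(m{\left(15,1 \right)} \right)} - M{\left(-7,G{\left(C \right)} \right)} = 144 - \left(\frac{65}{106} - \frac{1 + 2 \cdot 11^{2}}{106}\right) = 144 - \left(\frac{65}{106} - \frac{1 + 2 \cdot 121}{106}\right) = 144 - \left(\frac{65}{106} - \frac{1 + 242}{106}\right) = 144 - \left(\frac{65}{106} - \frac{243}{106}\right) = 144 - - \frac{89}{53} = 144 + \frac{89}{53} = \frac{7721}{53}$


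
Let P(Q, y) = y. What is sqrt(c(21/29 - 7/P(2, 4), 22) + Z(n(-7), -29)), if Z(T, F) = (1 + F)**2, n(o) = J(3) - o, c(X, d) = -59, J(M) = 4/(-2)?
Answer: 5*sqrt(29) ≈ 26.926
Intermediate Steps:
J(M) = -2 (J(M) = 4*(-1/2) = -2)
n(o) = -2 - o
sqrt(c(21/29 - 7/P(2, 4), 22) + Z(n(-7), -29)) = sqrt(-59 + (1 - 29)**2) = sqrt(-59 + (-28)**2) = sqrt(-59 + 784) = sqrt(725) = 5*sqrt(29)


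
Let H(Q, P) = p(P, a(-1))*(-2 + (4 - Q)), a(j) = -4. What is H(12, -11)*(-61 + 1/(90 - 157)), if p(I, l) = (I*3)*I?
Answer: 14839440/67 ≈ 2.2148e+5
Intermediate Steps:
p(I, l) = 3*I**2 (p(I, l) = (3*I)*I = 3*I**2)
H(Q, P) = 3*P**2*(2 - Q) (H(Q, P) = (3*P**2)*(-2 + (4 - Q)) = (3*P**2)*(2 - Q) = 3*P**2*(2 - Q))
H(12, -11)*(-61 + 1/(90 - 157)) = (3*(-11)**2*(2 - 1*12))*(-61 + 1/(90 - 157)) = (3*121*(2 - 12))*(-61 + 1/(-67)) = (3*121*(-10))*(-61 - 1/67) = -3630*(-4088/67) = 14839440/67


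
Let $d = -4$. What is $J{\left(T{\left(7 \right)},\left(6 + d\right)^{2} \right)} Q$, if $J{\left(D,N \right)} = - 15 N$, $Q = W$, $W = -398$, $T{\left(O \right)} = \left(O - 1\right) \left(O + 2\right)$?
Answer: $23880$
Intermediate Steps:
$T{\left(O \right)} = \left(-1 + O\right) \left(2 + O\right)$
$Q = -398$
$J{\left(T{\left(7 \right)},\left(6 + d\right)^{2} \right)} Q = - 15 \left(6 - 4\right)^{2} \left(-398\right) = - 15 \cdot 2^{2} \left(-398\right) = \left(-15\right) 4 \left(-398\right) = \left(-60\right) \left(-398\right) = 23880$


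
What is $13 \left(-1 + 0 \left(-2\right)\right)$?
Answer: $-13$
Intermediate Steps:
$13 \left(-1 + 0 \left(-2\right)\right) = 13 \left(-1 + 0\right) = 13 \left(-1\right) = -13$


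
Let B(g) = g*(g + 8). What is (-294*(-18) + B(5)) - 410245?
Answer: -404888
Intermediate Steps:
B(g) = g*(8 + g)
(-294*(-18) + B(5)) - 410245 = (-294*(-18) + 5*(8 + 5)) - 410245 = (5292 + 5*13) - 410245 = (5292 + 65) - 410245 = 5357 - 410245 = -404888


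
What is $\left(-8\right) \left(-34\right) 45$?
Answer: $12240$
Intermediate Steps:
$\left(-8\right) \left(-34\right) 45 = 272 \cdot 45 = 12240$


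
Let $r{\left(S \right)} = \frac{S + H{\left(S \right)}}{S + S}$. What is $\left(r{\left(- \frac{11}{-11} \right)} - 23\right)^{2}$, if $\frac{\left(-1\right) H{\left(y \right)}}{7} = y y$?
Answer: $676$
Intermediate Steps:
$H{\left(y \right)} = - 7 y^{2}$ ($H{\left(y \right)} = - 7 y y = - 7 y^{2}$)
$r{\left(S \right)} = \frac{S - 7 S^{2}}{2 S}$ ($r{\left(S \right)} = \frac{S - 7 S^{2}}{S + S} = \frac{S - 7 S^{2}}{2 S}$)
$\left(r{\left(- \frac{11}{-11} \right)} - 23\right)^{2} = \left(\left(\frac{1}{2} - \frac{7 \left(- \frac{11}{-11}\right)}{2}\right) - 23\right)^{2} = \left(\left(\frac{1}{2} - \frac{7 \left(\left(-11\right) \left(- \frac{1}{11}\right)\right)}{2}\right) - 23\right)^{2} = \left(\left(\frac{1}{2} - \frac{7}{2}\right) - 23\right)^{2} = \left(-3 - 23\right)^{2} = \left(-26\right)^{2} = 676$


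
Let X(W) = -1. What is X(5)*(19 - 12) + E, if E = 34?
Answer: 27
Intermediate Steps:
X(5)*(19 - 12) + E = -(19 - 12) + 34 = -1*7 + 34 = -7 + 34 = 27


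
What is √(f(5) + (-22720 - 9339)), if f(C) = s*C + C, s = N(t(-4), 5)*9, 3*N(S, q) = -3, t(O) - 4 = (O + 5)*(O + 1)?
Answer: I*√32099 ≈ 179.16*I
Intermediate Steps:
t(O) = 4 + (1 + O)*(5 + O) (t(O) = 4 + (O + 5)*(O + 1) = 4 + (5 + O)*(1 + O) = 4 + (1 + O)*(5 + O))
N(S, q) = -1 (N(S, q) = (⅓)*(-3) = -1)
s = -9 (s = -1*9 = -9)
f(C) = -8*C (f(C) = -9*C + C = -8*C)
√(f(5) + (-22720 - 9339)) = √(-8*5 + (-22720 - 9339)) = √(-40 - 32059) = √(-32099) = I*√32099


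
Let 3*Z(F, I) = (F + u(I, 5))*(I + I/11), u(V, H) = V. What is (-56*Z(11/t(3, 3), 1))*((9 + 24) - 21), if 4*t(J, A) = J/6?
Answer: -239232/11 ≈ -21748.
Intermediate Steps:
t(J, A) = J/24 (t(J, A) = (J/6)/4 = J/24)
Z(F, I) = 4*I*(F + I)/11 (Z(F, I) = ((F + I)*(I + I/11))/3 = ((F + I)*(12*I/11))/3 = (12*I*(F + I)/11)/3 = 4*I*(F + I)/11)
(-56*Z(11/t(3, 3), 1))*((9 + 24) - 21) = (-224*(11/(((1/24)*3)) + 1)/11)*((9 + 24) - 21) = (-224*(11/(⅛) + 1)/11)*(33 - 21) = -224*(11*8 + 1)/11*12 = -224*(88 + 1)/11*12 = -224*89/11*12 = -56*356/11*12 = -19936/11*12 = -239232/11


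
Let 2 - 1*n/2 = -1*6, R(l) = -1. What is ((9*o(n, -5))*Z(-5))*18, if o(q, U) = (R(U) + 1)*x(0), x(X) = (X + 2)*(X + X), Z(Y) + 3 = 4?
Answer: 0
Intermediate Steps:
Z(Y) = 1 (Z(Y) = -3 + 4 = 1)
x(X) = 2*X*(2 + X) (x(X) = (2 + X)*(2*X) = 2*X*(2 + X))
n = 16 (n = 4 - (-2)*6 = 4 - 2*(-6) = 4 + 12 = 16)
o(q, U) = 0 (o(q, U) = (-1 + 1)*(2*0*(2 + 0)) = 0*(2*0*2) = 0*0 = 0)
((9*o(n, -5))*Z(-5))*18 = ((9*0)*1)*18 = (0*1)*18 = 0*18 = 0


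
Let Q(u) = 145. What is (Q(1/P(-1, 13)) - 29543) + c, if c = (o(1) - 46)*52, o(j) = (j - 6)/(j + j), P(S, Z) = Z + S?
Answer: -31920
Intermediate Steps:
P(S, Z) = S + Z
o(j) = (-6 + j)/(2*j) (o(j) = (-6 + j)/((2*j)) = (-6 + j)*(1/(2*j)) = (-6 + j)/(2*j))
c = -2522 (c = ((1/2)*(-6 + 1)/1 - 46)*52 = ((1/2)*1*(-5) - 46)*52 = (-5/2 - 46)*52 = -97/2*52 = -2522)
(Q(1/P(-1, 13)) - 29543) + c = (145 - 29543) - 2522 = -29398 - 2522 = -31920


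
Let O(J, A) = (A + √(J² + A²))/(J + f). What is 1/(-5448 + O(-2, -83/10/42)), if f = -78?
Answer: -183052717/997270750011 + √712489/997270750011 ≈ -0.00018355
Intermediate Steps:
O(J, A) = (A + √(A² + J²))/(-78 + J) (O(J, A) = (A + √(J² + A²))/(J - 78) = (A + √(A² + J²))/(-78 + J))
1/(-5448 + O(-2, -83/10/42)) = 1/(-5448 + (-83/10/42 + √((-83/10/42)² + (-2)²))/(-78 - 2)) = 1/(-5448 + (-83*⅒*(1/42) + √((-83*⅒*(1/42))² + 4))/(-80)) = 1/(-5448 - (-83/10*1/42 + √((-83/10*1/42)² + 4))/80) = 1/(-5448 - (-83/420 + √((-83/420)² + 4))/80) = 1/(-5448 - (-83/420 + √(6889/176400 + 4))/80) = 1/(-5448 - (-83/420 + √(712489/176400))/80) = 1/(-5448 - (-83/420 + √712489/420)/80) = 1/(-5448 + (83/33600 - √712489/33600)) = 1/(-183052717/33600 - √712489/33600)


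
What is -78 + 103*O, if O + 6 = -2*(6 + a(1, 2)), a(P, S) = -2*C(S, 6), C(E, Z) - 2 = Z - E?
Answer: 540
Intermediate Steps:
C(E, Z) = 2 + Z - E (C(E, Z) = 2 + (Z - E) = 2 + Z - E)
a(P, S) = -16 + 2*S (a(P, S) = -2*(2 + 6 - S) = -2*(8 - S) = -16 + 2*S)
O = 6 (O = -6 - 2*(6 + (-16 + 2*2)) = -6 - 2*(6 + (-16 + 4)) = -6 - 2*(6 - 12) = -6 - 2*(-6) = -6 + 12 = 6)
-78 + 103*O = -78 + 103*6 = -78 + 618 = 540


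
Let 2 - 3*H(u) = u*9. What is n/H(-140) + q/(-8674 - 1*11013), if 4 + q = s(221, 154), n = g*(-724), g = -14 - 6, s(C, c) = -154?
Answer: 427701338/12422497 ≈ 34.430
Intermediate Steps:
g = -20
H(u) = ⅔ - 3*u (H(u) = ⅔ - u*9/3 = ⅔ - 3*u)
n = 14480 (n = -20*(-724) = 14480)
q = -158 (q = -4 - 154 = -158)
n/H(-140) + q/(-8674 - 1*11013) = 14480/(⅔ - 3*(-140)) - 158/(-8674 - 1*11013) = 14480/(⅔ + 420) - 158/(-8674 - 11013) = 14480/(1262/3) - 158/(-19687) = 14480*(3/1262) - 158*(-1/19687) = 21720/631 + 158/19687 = 427701338/12422497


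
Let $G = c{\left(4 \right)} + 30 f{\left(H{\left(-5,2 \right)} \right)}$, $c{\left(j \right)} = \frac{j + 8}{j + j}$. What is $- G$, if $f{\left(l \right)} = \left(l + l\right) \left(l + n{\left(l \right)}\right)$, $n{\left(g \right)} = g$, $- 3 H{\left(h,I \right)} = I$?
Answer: $- \frac{329}{6} \approx -54.833$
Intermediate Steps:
$H{\left(h,I \right)} = - \frac{I}{3}$
$c{\left(j \right)} = \frac{8 + j}{2 j}$
$f{\left(l \right)} = 4 l^{2}$ ($f{\left(l \right)} = \left(l + l\right) \left(l + l\right) = 2 l 2 l = 4 l^{2}$)
$G = \frac{329}{6}$ ($G = \frac{8 + 4}{2 \cdot 4} + 30 \cdot 4 \left(\left(- \frac{1}{3}\right) 2\right)^{2} = \frac{1}{2} \cdot \frac{1}{4} \cdot 12 + 30 \cdot 4 \left(- \frac{2}{3}\right)^{2} = \frac{3}{2} + 30 \cdot 4 \cdot \frac{4}{9} = \frac{3}{2} + 30 \cdot \frac{16}{9} = \frac{3}{2} + \frac{160}{3} = \frac{329}{6} \approx 54.833$)
$- G = \left(-1\right) \frac{329}{6} = - \frac{329}{6}$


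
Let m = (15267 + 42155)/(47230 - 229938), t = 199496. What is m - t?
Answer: -18224786295/91354 ≈ -1.9950e+5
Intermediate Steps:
m = -28711/91354 (m = 57422/(-182708) = 57422*(-1/182708) = -28711/91354 ≈ -0.31428)
m - t = -28711/91354 - 1*199496 = -28711/91354 - 199496 = -18224786295/91354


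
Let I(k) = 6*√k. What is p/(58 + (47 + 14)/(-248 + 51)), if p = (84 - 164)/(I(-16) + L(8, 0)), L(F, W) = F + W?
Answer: -197/11365 + 591*I/11365 ≈ -0.017334 + 0.052002*I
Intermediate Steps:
p = -(8 - 24*I)/8 (p = (84 - 164)/(6*√(-16) + (8 + 0)) = -80/(6*(4*I) + 8) = -80/(24*I + 8) = -80*(8 - 24*I)/640 = -(8 - 24*I)/8 ≈ -1.0 + 3.0*I)
p/(58 + (47 + 14)/(-248 + 51)) = (-1 + 3*I)/(58 + (47 + 14)/(-248 + 51)) = (-1 + 3*I)/(58 + 61/(-197)) = (-1 + 3*I)/(58 + 61*(-1/197)) = (-1 + 3*I)/(58 - 61/197) = (-1 + 3*I)/(11365/197) = (-1 + 3*I)*(197/11365) = -197/11365 + 591*I/11365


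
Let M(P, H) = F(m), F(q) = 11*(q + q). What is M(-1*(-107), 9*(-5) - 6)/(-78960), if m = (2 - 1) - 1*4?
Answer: 11/13160 ≈ 0.00083587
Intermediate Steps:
m = -3 (m = 1 - 4 = -3)
F(q) = 22*q (F(q) = 11*(2*q) = 22*q)
M(P, H) = -66 (M(P, H) = 22*(-3) = -66)
M(-1*(-107), 9*(-5) - 6)/(-78960) = -66/(-78960) = -66*(-1/78960) = 11/13160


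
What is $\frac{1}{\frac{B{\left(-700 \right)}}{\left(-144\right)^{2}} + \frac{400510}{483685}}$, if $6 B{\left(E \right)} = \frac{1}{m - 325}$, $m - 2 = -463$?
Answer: $\frac{9460005645312}{7833252662815} \approx 1.2077$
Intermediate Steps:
$m = -461$ ($m = 2 - 463 = -461$)
$B{\left(E \right)} = - \frac{1}{4716}$ ($B{\left(E \right)} = \frac{1}{6 \left(-461 - 325\right)} = \frac{1}{6 \left(-786\right)} = \frac{1}{6} \left(- \frac{1}{786}\right) = - \frac{1}{4716}$)
$\frac{1}{\frac{B{\left(-700 \right)}}{\left(-144\right)^{2}} + \frac{400510}{483685}} = \frac{1}{- \frac{1}{4716 \left(-144\right)^{2}} + \frac{400510}{483685}} = \frac{1}{- \frac{1}{4716 \cdot 20736} + 400510 \cdot \frac{1}{483685}} = \frac{1}{\left(- \frac{1}{4716}\right) \frac{1}{20736} + \frac{80102}{96737}} = \frac{1}{- \frac{1}{97790976} + \frac{80102}{96737}} = \frac{1}{\frac{7833252662815}{9460005645312}} = \frac{9460005645312}{7833252662815}$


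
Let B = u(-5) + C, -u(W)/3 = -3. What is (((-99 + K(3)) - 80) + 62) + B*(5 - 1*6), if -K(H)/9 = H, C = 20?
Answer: -173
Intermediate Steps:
K(H) = -9*H
u(W) = 9 (u(W) = -3*(-3) = 9)
B = 29 (B = 9 + 20 = 29)
(((-99 + K(3)) - 80) + 62) + B*(5 - 1*6) = (((-99 - 9*3) - 80) + 62) + 29*(5 - 1*6) = (((-99 - 27) - 80) + 62) + 29*(5 - 6) = ((-126 - 80) + 62) + 29*(-1) = (-206 + 62) - 29 = -144 - 29 = -173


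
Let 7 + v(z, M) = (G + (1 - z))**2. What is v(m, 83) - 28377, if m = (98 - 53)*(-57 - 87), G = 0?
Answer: 41974977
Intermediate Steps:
m = -6480 (m = 45*(-144) = -6480)
v(z, M) = -7 + (1 - z)**2 (v(z, M) = -7 + (0 + (1 - z))**2 = -7 + (1 - z)**2)
v(m, 83) - 28377 = (-7 + (1 - 1*(-6480))**2) - 28377 = (-7 + (1 + 6480)**2) - 28377 = (-7 + 6481**2) - 28377 = (-7 + 42003361) - 28377 = 42003354 - 28377 = 41974977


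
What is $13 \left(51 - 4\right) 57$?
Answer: $34827$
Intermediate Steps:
$13 \left(51 - 4\right) 57 = 13 \cdot 47 \cdot 57 = 13 \cdot 2679 = 34827$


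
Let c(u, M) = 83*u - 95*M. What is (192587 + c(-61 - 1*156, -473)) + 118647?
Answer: 338158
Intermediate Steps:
c(u, M) = -95*M + 83*u
(192587 + c(-61 - 1*156, -473)) + 118647 = (192587 + (-95*(-473) + 83*(-61 - 1*156))) + 118647 = (192587 + (44935 + 83*(-61 - 156))) + 118647 = (192587 + (44935 + 83*(-217))) + 118647 = (192587 + (44935 - 18011)) + 118647 = (192587 + 26924) + 118647 = 219511 + 118647 = 338158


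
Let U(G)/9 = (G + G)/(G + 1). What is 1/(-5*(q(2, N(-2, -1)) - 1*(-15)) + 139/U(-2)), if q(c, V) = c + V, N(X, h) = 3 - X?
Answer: -36/3821 ≈ -0.0094216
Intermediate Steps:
U(G) = 18*G/(1 + G) (U(G) = 9*((G + G)/(G + 1)) = 9*((2*G)/(1 + G)) = 9*(2*G/(1 + G)) = 18*G/(1 + G))
q(c, V) = V + c
1/(-5*(q(2, N(-2, -1)) - 1*(-15)) + 139/U(-2)) = 1/(-5*(((3 - 1*(-2)) + 2) - 1*(-15)) + 139/((18*(-2)/(1 - 2)))) = 1/(-5*(((3 + 2) + 2) + 15) + 139/((18*(-2)/(-1)))) = 1/(-5*((5 + 2) + 15) + 139/((18*(-2)*(-1)))) = 1/(-5*(7 + 15) + 139/36) = 1/(-5*22 + 139*(1/36)) = 1/(-110 + 139/36) = 1/(-3821/36) = -36/3821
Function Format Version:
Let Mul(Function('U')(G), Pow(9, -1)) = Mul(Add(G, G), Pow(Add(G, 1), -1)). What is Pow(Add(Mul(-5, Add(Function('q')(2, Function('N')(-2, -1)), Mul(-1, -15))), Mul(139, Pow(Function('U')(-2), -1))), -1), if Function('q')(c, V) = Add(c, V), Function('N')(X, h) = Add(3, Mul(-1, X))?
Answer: Rational(-36, 3821) ≈ -0.0094216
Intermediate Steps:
Function('U')(G) = Mul(18, G, Pow(Add(1, G), -1)) (Function('U')(G) = Mul(9, Mul(Add(G, G), Pow(Add(G, 1), -1))) = Mul(9, Mul(Mul(2, G), Pow(Add(1, G), -1))) = Mul(9, Mul(2, G, Pow(Add(1, G), -1))) = Mul(18, G, Pow(Add(1, G), -1)))
Function('q')(c, V) = Add(V, c)
Pow(Add(Mul(-5, Add(Function('q')(2, Function('N')(-2, -1)), Mul(-1, -15))), Mul(139, Pow(Function('U')(-2), -1))), -1) = Pow(Add(Mul(-5, Add(Add(Add(3, Mul(-1, -2)), 2), Mul(-1, -15))), Mul(139, Pow(Mul(18, -2, Pow(Add(1, -2), -1)), -1))), -1) = Pow(Add(Mul(-5, Add(Add(Add(3, 2), 2), 15)), Mul(139, Pow(Mul(18, -2, Pow(-1, -1)), -1))), -1) = Pow(Add(Mul(-5, Add(Add(5, 2), 15)), Mul(139, Pow(Mul(18, -2, -1), -1))), -1) = Pow(Add(Mul(-5, Add(7, 15)), Mul(139, Pow(36, -1))), -1) = Pow(Add(Mul(-5, 22), Mul(139, Rational(1, 36))), -1) = Pow(Add(-110, Rational(139, 36)), -1) = Pow(Rational(-3821, 36), -1) = Rational(-36, 3821)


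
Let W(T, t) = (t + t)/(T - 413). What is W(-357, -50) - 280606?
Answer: -21606652/77 ≈ -2.8061e+5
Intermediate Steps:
W(T, t) = 2*t/(-413 + T) (W(T, t) = (2*t)/(-413 + T) = 2*t/(-413 + T))
W(-357, -50) - 280606 = 2*(-50)/(-413 - 357) - 280606 = 2*(-50)/(-770) - 280606 = 2*(-50)*(-1/770) - 280606 = 10/77 - 280606 = -21606652/77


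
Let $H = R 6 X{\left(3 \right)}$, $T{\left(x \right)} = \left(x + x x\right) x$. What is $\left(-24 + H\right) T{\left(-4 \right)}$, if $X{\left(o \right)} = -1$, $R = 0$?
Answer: $1152$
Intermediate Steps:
$T{\left(x \right)} = x \left(x + x^{2}\right)$ ($T{\left(x \right)} = \left(x + x^{2}\right) x = x \left(x + x^{2}\right)$)
$H = 0$ ($H = 0 \cdot 6 \left(-1\right) = 0 \left(-1\right) = 0$)
$\left(-24 + H\right) T{\left(-4 \right)} = \left(-24 + 0\right) \left(-4\right)^{2} \left(1 - 4\right) = - 24 \cdot 16 \left(-3\right) = \left(-24\right) \left(-48\right) = 1152$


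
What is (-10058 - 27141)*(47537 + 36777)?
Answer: -3136396486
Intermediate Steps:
(-10058 - 27141)*(47537 + 36777) = -37199*84314 = -3136396486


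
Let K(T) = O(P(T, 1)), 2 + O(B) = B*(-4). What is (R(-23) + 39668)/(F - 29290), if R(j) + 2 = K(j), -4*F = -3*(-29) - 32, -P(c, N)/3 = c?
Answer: -157552/117215 ≈ -1.3441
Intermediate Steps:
P(c, N) = -3*c
O(B) = -2 - 4*B (O(B) = -2 + B*(-4) = -2 - 4*B)
F = -55/4 (F = -(-3*(-29) - 32)/4 = -(87 - 32)/4 = -¼*55 = -55/4 ≈ -13.750)
K(T) = -2 + 12*T (K(T) = -2 - (-12)*T = -2 + 12*T)
R(j) = -4 + 12*j (R(j) = -2 + (-2 + 12*j) = -4 + 12*j)
(R(-23) + 39668)/(F - 29290) = ((-4 + 12*(-23)) + 39668)/(-55/4 - 29290) = ((-4 - 276) + 39668)/(-117215/4) = (-280 + 39668)*(-4/117215) = 39388*(-4/117215) = -157552/117215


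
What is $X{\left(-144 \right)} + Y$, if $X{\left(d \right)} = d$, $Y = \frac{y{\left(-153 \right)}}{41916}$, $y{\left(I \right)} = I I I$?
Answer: $- \frac{3205827}{13972} \approx -229.45$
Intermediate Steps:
$y{\left(I \right)} = I^{3}$ ($y{\left(I \right)} = I^{2} I = I^{3}$)
$Y = - \frac{1193859}{13972}$ ($Y = \frac{\left(-153\right)^{3}}{41916} = \left(-3581577\right) \frac{1}{41916} = - \frac{1193859}{13972} \approx -85.447$)
$X{\left(-144 \right)} + Y = -144 - \frac{1193859}{13972} = - \frac{3205827}{13972}$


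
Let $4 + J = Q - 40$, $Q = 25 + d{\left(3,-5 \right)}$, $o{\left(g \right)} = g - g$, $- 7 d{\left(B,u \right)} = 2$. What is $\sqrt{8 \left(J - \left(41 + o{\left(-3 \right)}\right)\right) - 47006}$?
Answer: $\frac{i \sqrt{2326926}}{7} \approx 217.92 i$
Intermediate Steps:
$d{\left(B,u \right)} = - \frac{2}{7}$ ($d{\left(B,u \right)} = \left(- \frac{1}{7}\right) 2 = - \frac{2}{7}$)
$o{\left(g \right)} = 0$
$Q = \frac{173}{7}$ ($Q = 25 - \frac{2}{7} = \frac{173}{7} \approx 24.714$)
$J = - \frac{135}{7}$ ($J = -4 + \left(\frac{173}{7} - 40\right) = -4 - \frac{107}{7} = - \frac{135}{7} \approx -19.286$)
$\sqrt{8 \left(J - \left(41 + o{\left(-3 \right)}\right)\right) - 47006} = \sqrt{8 \left(- \frac{135}{7} - 41\right) - 47006} = \sqrt{8 \left(- \frac{422}{7}\right) - 47006} = \sqrt{- \frac{3376}{7} - 47006} = \sqrt{- \frac{332418}{7}} = \frac{i \sqrt{2326926}}{7}$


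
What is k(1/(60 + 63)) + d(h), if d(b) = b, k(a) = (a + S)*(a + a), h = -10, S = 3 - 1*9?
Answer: -152764/15129 ≈ -10.097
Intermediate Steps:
S = -6 (S = 3 - 9 = -6)
k(a) = 2*a*(-6 + a) (k(a) = (a - 6)*(a + a) = (-6 + a)*(2*a) = 2*a*(-6 + a))
k(1/(60 + 63)) + d(h) = 2*(-6 + 1/(60 + 63))/(60 + 63) - 10 = 2*(-6 + 1/123)/123 - 10 = 2*(1/123)*(-6 + 1/123) - 10 = 2*(1/123)*(-737/123) - 10 = -1474/15129 - 10 = -152764/15129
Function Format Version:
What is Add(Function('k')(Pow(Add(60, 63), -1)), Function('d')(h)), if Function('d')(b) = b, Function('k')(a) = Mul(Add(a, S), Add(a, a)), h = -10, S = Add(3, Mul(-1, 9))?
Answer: Rational(-152764, 15129) ≈ -10.097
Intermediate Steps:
S = -6 (S = Add(3, -9) = -6)
Function('k')(a) = Mul(2, a, Add(-6, a)) (Function('k')(a) = Mul(Add(a, -6), Add(a, a)) = Mul(Add(-6, a), Mul(2, a)) = Mul(2, a, Add(-6, a)))
Add(Function('k')(Pow(Add(60, 63), -1)), Function('d')(h)) = Add(Mul(2, Pow(Add(60, 63), -1), Add(-6, Pow(Add(60, 63), -1))), -10) = Add(Mul(2, Pow(123, -1), Add(-6, Pow(123, -1))), -10) = Add(Mul(2, Rational(1, 123), Add(-6, Rational(1, 123))), -10) = Add(Mul(2, Rational(1, 123), Rational(-737, 123)), -10) = Add(Rational(-1474, 15129), -10) = Rational(-152764, 15129)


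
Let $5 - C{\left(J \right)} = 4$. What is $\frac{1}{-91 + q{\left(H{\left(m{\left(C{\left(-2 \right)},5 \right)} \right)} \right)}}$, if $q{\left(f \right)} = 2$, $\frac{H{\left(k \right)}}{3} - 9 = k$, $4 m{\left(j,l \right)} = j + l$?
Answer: $- \frac{1}{89} \approx -0.011236$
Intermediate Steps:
$C{\left(J \right)} = 1$ ($C{\left(J \right)} = 5 - 4 = 1$)
$m{\left(j,l \right)} = \frac{j}{4} + \frac{l}{4}$ ($m{\left(j,l \right)} = \frac{j + l}{4} = \frac{j}{4} + \frac{l}{4}$)
$H{\left(k \right)} = 27 + 3 k$
$\frac{1}{-91 + q{\left(H{\left(m{\left(C{\left(-2 \right)},5 \right)} \right)} \right)}} = \frac{1}{-91 + 2} = \frac{1}{-89} = - \frac{1}{89}$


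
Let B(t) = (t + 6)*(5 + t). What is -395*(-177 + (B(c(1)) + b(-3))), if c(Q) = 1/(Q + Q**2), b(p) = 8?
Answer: 210535/4 ≈ 52634.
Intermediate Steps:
B(t) = (5 + t)*(6 + t) (B(t) = (6 + t)*(5 + t) = (5 + t)*(6 + t))
-395*(-177 + (B(c(1)) + b(-3))) = -395*(-177 + ((30 + (1/(1*(1 + 1)))**2 + 11*(1/(1*(1 + 1)))) + 8)) = -395*(-177 + ((30 + (1/2)**2 + 11*(1/2)) + 8)) = -395*(-177 + ((30 + 1/4 + 11/2) + 8)) = -395*(-177 + (143/4 + 8)) = -395*(-177 + 175/4) = -395*(-533/4) = 210535/4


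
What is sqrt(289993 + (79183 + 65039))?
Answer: sqrt(434215) ≈ 658.95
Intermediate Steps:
sqrt(289993 + (79183 + 65039)) = sqrt(289993 + 144222) = sqrt(434215)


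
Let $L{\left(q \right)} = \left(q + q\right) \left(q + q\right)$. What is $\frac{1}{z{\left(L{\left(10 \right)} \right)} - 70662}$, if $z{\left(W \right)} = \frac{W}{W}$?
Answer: $- \frac{1}{70661} \approx -1.4152 \cdot 10^{-5}$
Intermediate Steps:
$L{\left(q \right)} = 4 q^{2}$ ($L{\left(q \right)} = 2 q 2 q = 4 q^{2}$)
$z{\left(W \right)} = 1$
$\frac{1}{z{\left(L{\left(10 \right)} \right)} - 70662} = \frac{1}{1 - 70662} = \frac{1}{-70661} = - \frac{1}{70661}$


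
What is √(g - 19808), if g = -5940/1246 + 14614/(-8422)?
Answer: 3*I*√15152602787154735/2623453 ≈ 140.76*I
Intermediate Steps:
g = -17058931/2623453 (g = -5940*1/1246 + 14614*(-1/8422) = -2970/623 - 7307/4211 = -17058931/2623453 ≈ -6.5025)
√(g - 19808) = √(-17058931/2623453 - 19808) = √(-51982415955/2623453) = 3*I*√15152602787154735/2623453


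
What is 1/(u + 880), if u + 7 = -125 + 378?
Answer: 1/1126 ≈ 0.00088810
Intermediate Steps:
u = 246 (u = -7 + (-125 + 378) = -7 + 253 = 246)
1/(u + 880) = 1/(246 + 880) = 1/1126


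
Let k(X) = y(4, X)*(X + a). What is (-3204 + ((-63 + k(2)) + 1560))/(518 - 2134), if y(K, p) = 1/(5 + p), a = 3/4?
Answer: 47785/45248 ≈ 1.0561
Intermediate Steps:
a = ¾ (a = 3*(¼) = ¾ ≈ 0.75000)
k(X) = (¾ + X)/(5 + X) (k(X) = (X + ¾)/(5 + X) = (¾ + X)/(5 + X))
(-3204 + ((-63 + k(2)) + 1560))/(518 - 2134) = (-3204 + ((-63 + (¾ + 2)/(5 + 2)) + 1560))/(518 - 2134) = (-3204 + ((-63 + (11/4)/7) + 1560))/(-1616) = (-3204 + ((-63 + (⅐)*(11/4)) + 1560))*(-1/1616) = (-3204 + ((-63 + 11/28) + 1560))*(-1/1616) = (-3204 + (-1753/28 + 1560))*(-1/1616) = (-3204 + 41927/28)*(-1/1616) = -47785/28*(-1/1616) = 47785/45248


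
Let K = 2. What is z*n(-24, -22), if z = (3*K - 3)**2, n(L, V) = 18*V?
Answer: -3564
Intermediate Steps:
z = 9 (z = (3*2 - 3)**2 = (6 - 3)**2 = 3**2 = 9)
z*n(-24, -22) = 9*(18*(-22)) = 9*(-396) = -3564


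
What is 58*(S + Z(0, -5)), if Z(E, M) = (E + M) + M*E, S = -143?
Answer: -8584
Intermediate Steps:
Z(E, M) = E + M + E*M (Z(E, M) = (E + M) + E*M = E + M + E*M)
58*(S + Z(0, -5)) = 58*(-143 + (0 - 5 + 0*(-5))) = 58*(-143 + (0 - 5 + 0)) = 58*(-143 - 5) = 58*(-148) = -8584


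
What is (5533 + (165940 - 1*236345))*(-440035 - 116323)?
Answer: 36092056176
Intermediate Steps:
(5533 + (165940 - 1*236345))*(-440035 - 116323) = (5533 + (165940 - 236345))*(-556358) = (5533 - 70405)*(-556358) = -64872*(-556358) = 36092056176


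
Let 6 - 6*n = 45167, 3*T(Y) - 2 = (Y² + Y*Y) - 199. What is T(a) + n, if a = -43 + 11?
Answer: -41459/6 ≈ -6909.8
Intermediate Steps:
a = -32
T(Y) = -197/3 + 2*Y²/3 (T(Y) = ⅔ + ((Y² + Y*Y) - 199)/3 = ⅔ + ((Y² + Y²) - 199)/3 = ⅔ + (2*Y² - 199)/3 = ⅔ + (-199 + 2*Y²)/3 = ⅔ + (-199/3 + 2*Y²/3) = -197/3 + 2*Y²/3)
n = -45161/6 (n = 1 - ⅙*45167 = 1 - 45167/6 = -45161/6 ≈ -7526.8)
T(a) + n = (-197/3 + (⅔)*(-32)²) - 45161/6 = (-197/3 + (⅔)*1024) - 45161/6 = (-197/3 + 2048/3) - 45161/6 = 617 - 45161/6 = -41459/6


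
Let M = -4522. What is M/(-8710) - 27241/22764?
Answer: -67165151/99137220 ≈ -0.67750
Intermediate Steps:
M/(-8710) - 27241/22764 = -4522/(-8710) - 27241/22764 = -4522*(-1/8710) - 27241*1/22764 = 2261/4355 - 27241/22764 = -67165151/99137220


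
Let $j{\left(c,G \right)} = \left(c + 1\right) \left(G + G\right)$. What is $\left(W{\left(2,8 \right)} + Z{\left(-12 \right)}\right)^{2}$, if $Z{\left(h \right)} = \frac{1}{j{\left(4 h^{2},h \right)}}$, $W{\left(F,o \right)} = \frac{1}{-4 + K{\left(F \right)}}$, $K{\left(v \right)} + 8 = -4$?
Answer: $\frac{3003289}{767068416} \approx 0.0039153$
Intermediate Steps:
$K{\left(v \right)} = -12$ ($K{\left(v \right)} = -8 - 4 = -12$)
$j{\left(c,G \right)} = 2 G \left(1 + c\right)$ ($j{\left(c,G \right)} = \left(1 + c\right) 2 G = 2 G \left(1 + c\right)$)
$W{\left(F,o \right)} = - \frac{1}{16}$ ($W{\left(F,o \right)} = \frac{1}{-4 - 12} = \frac{1}{-16} = - \frac{1}{16}$)
$Z{\left(h \right)} = \frac{1}{2 h \left(1 + 4 h^{2}\right)}$
$\left(W{\left(2,8 \right)} + Z{\left(-12 \right)}\right)^{2} = \left(- \frac{1}{16} + \frac{1}{2 \left(-12\right) + 8 \left(-12\right)^{3}}\right)^{2} = \left(- \frac{1}{16} + \frac{1}{-24 + 8 \left(-1728\right)}\right)^{2} = \left(- \frac{1}{16} + \frac{1}{-24 - 13824}\right)^{2} = \left(- \frac{1}{16} + \frac{1}{-13848}\right)^{2} = \left(- \frac{1}{16} - \frac{1}{13848}\right)^{2} = \left(- \frac{1733}{27696}\right)^{2} = \frac{3003289}{767068416}$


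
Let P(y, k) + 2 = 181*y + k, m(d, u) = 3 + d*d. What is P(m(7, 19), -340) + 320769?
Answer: 329839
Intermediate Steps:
m(d, u) = 3 + d²
P(y, k) = -2 + k + 181*y (P(y, k) = -2 + (181*y + k) = -2 + (k + 181*y) = -2 + k + 181*y)
P(m(7, 19), -340) + 320769 = (-2 - 340 + 181*(3 + 7²)) + 320769 = (-2 - 340 + 181*(3 + 49)) + 320769 = (-2 - 340 + 181*52) + 320769 = (-2 - 340 + 9412) + 320769 = 9070 + 320769 = 329839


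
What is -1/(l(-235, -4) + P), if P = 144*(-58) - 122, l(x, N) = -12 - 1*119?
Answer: 1/8605 ≈ 0.00011621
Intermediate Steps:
l(x, N) = -131 (l(x, N) = -12 - 119 = -131)
P = -8474 (P = -8352 - 122 = -8474)
-1/(l(-235, -4) + P) = -1/(-131 - 8474) = -1/(-8605) = -1*(-1/8605) = 1/8605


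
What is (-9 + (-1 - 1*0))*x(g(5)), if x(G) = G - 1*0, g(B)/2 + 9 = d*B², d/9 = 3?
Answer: -13320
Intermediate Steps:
d = 27 (d = 9*3 = 27)
g(B) = -18 + 54*B² (g(B) = -18 + 2*(27*B²) = -18 + 54*B²)
x(G) = G (x(G) = G + 0 = G)
(-9 + (-1 - 1*0))*x(g(5)) = (-9 + (-1 - 1*0))*(-18 + 54*5²) = (-9 + (-1 + 0))*(-18 + 54*25) = (-9 - 1)*(-18 + 1350) = -10*1332 = -13320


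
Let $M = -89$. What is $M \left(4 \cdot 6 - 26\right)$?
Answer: $178$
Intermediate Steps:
$M \left(4 \cdot 6 - 26\right) = - 89 \left(4 \cdot 6 - 26\right) = - 89 \left(24 - 26\right) = \left(-89\right) \left(-2\right) = 178$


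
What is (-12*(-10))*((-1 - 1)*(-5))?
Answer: 1200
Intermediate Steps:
(-12*(-10))*((-1 - 1)*(-5)) = 120*(-2*(-5)) = 120*10 = 1200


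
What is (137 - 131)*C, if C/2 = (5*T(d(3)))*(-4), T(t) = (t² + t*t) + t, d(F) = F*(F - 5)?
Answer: -15840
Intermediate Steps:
d(F) = F*(-5 + F)
T(t) = t + 2*t² (T(t) = (t² + t²) + t = 2*t² + t = t + 2*t²)
C = -2640 (C = 2*((5*((3*(-5 + 3))*(1 + 2*(3*(-5 + 3)))))*(-4)) = 2*((5*((3*(-2))*(1 + 2*(3*(-2)))))*(-4)) = 2*((5*(-6*(1 + 2*(-6))))*(-4)) = 2*((5*(-6*(1 - 12)))*(-4)) = 2*((5*(-6*(-11)))*(-4)) = 2*((5*66)*(-4)) = 2*(330*(-4)) = 2*(-1320) = -2640)
(137 - 131)*C = (137 - 131)*(-2640) = 6*(-2640) = -15840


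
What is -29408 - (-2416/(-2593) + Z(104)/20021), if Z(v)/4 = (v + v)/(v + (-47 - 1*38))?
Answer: -29008225644016/986374607 ≈ -29409.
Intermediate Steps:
Z(v) = 8*v/(-85 + v) (Z(v) = 4*((v + v)/(v + (-47 - 1*38))) = 4*((2*v)/(v + (-47 - 38))) = 4*((2*v)/(v - 85)) = 4*((2*v)/(-85 + v)) = 4*(2*v/(-85 + v)) = 8*v/(-85 + v))
-29408 - (-2416/(-2593) + Z(104)/20021) = -29408 - (-2416/(-2593) + (8*104/(-85 + 104))/20021) = -29408 - (-2416*(-1/2593) + (8*104/19)*(1/20021)) = -29408 - (2416/2593 + (8*104*(1/19))*(1/20021)) = -29408 - (2416/2593 + (832/19)*(1/20021)) = -29408 - (2416/2593 + 832/380399) = -29408 - 1*921201360/986374607 = -29408 - 921201360/986374607 = -29008225644016/986374607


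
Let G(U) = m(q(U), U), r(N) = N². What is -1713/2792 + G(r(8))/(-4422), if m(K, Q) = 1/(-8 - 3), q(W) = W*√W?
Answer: -41660477/67904232 ≈ -0.61352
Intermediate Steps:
q(W) = W^(3/2)
m(K, Q) = -1/11 (m(K, Q) = 1/(-11) = -1/11)
G(U) = -1/11
-1713/2792 + G(r(8))/(-4422) = -1713/2792 - 1/11/(-4422) = -1713*1/2792 - 1/11*(-1/4422) = -1713/2792 + 1/48642 = -41660477/67904232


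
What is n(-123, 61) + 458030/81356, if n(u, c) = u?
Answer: -4774379/40678 ≈ -117.37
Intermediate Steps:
n(-123, 61) + 458030/81356 = -123 + 458030/81356 = -123 + 458030*(1/81356) = -123 + 229015/40678 = -4774379/40678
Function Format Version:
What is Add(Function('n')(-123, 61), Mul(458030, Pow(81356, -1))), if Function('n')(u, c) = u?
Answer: Rational(-4774379, 40678) ≈ -117.37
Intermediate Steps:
Add(Function('n')(-123, 61), Mul(458030, Pow(81356, -1))) = Add(-123, Mul(458030, Pow(81356, -1))) = Add(-123, Mul(458030, Rational(1, 81356))) = Add(-123, Rational(229015, 40678)) = Rational(-4774379, 40678)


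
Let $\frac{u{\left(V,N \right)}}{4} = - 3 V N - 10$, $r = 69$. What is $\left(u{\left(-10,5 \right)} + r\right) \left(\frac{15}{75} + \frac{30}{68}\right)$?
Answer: $\frac{4033}{10} \approx 403.3$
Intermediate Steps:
$u{\left(V,N \right)} = -40 - 12 N V$ ($u{\left(V,N \right)} = 4 \left(- 3 V N - 10\right) = 4 \left(- 3 N V - 10\right) = 4 \left(-10 - 3 N V\right) = -40 - 12 N V$)
$\left(u{\left(-10,5 \right)} + r\right) \left(\frac{15}{75} + \frac{30}{68}\right) = \left(\left(-40 - 60 \left(-10\right)\right) + 69\right) \left(\frac{15}{75} + \frac{30}{68}\right) = \left(\left(-40 + 600\right) + 69\right) \left(15 \cdot \frac{1}{75} + 30 \cdot \frac{1}{68}\right) = \left(560 + 69\right) \left(\frac{1}{5} + \frac{15}{34}\right) = 629 \cdot \frac{109}{170} = \frac{4033}{10}$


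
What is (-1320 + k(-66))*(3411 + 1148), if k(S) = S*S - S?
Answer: 14142018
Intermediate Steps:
k(S) = S² - S
(-1320 + k(-66))*(3411 + 1148) = (-1320 - 66*(-1 - 66))*(3411 + 1148) = (-1320 - 66*(-67))*4559 = (-1320 + 4422)*4559 = 3102*4559 = 14142018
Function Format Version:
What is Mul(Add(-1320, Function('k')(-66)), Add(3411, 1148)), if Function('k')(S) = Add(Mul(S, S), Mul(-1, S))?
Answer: 14142018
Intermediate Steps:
Function('k')(S) = Add(Pow(S, 2), Mul(-1, S))
Mul(Add(-1320, Function('k')(-66)), Add(3411, 1148)) = Mul(Add(-1320, Mul(-66, Add(-1, -66))), Add(3411, 1148)) = Mul(Add(-1320, Mul(-66, -67)), 4559) = Mul(Add(-1320, 4422), 4559) = Mul(3102, 4559) = 14142018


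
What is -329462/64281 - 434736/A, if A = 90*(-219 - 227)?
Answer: 58415318/10239045 ≈ 5.7052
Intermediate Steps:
A = -40140 (A = 90*(-446) = -40140)
-329462/64281 - 434736/A = -329462/64281 - 434736/(-40140) = -329462*1/64281 - 434736*(-1/40140) = -47066/9183 + 12076/1115 = 58415318/10239045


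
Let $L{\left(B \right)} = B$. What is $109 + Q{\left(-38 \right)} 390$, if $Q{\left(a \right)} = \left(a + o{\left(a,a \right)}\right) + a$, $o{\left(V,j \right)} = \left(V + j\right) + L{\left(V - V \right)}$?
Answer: $-59171$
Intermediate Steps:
$o{\left(V,j \right)} = V + j$ ($o{\left(V,j \right)} = \left(V + j\right) + \left(V - V\right) = \left(V + j\right) + 0 = V + j$)
$Q{\left(a \right)} = 4 a$ ($Q{\left(a \right)} = \left(a + \left(a + a\right)\right) + a = \left(a + 2 a\right) + a = 3 a + a = 4 a$)
$109 + Q{\left(-38 \right)} 390 = 109 + 4 \left(-38\right) 390 = 109 - 59280 = -59171$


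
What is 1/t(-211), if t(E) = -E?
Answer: 1/211 ≈ 0.0047393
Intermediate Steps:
1/t(-211) = 1/(-1*(-211)) = 1/211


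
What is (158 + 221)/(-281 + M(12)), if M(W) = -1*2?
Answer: -379/283 ≈ -1.3392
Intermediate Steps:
M(W) = -2
(158 + 221)/(-281 + M(12)) = (158 + 221)/(-281 - 2) = 379/(-283) = 379*(-1/283) = -379/283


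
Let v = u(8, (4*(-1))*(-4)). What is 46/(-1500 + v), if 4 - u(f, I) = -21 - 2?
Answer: -46/1473 ≈ -0.031229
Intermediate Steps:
u(f, I) = 27 (u(f, I) = 4 - (-21 - 2) = 4 - 1*(-23) = 4 + 23 = 27)
v = 27
46/(-1500 + v) = 46/(-1500 + 27) = 46/(-1473) = -1/1473*46 = -46/1473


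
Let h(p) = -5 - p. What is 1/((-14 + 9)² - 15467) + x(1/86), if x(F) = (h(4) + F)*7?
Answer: -20889187/332003 ≈ -62.919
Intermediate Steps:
x(F) = -63 + 7*F (x(F) = ((-5 - 1*4) + F)*7 = ((-5 - 4) + F)*7 = (-9 + F)*7 = -63 + 7*F)
1/((-14 + 9)² - 15467) + x(1/86) = 1/((-14 + 9)² - 15467) + (-63 + 7/86) = 1/((-5)² - 15467) + (-63 + 7*(1/86)) = 1/(25 - 15467) + (-63 + 7/86) = 1/(-15442) - 5411/86 = -1/15442 - 5411/86 = -20889187/332003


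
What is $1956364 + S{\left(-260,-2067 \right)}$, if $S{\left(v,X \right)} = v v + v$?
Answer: $2023704$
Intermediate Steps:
$S{\left(v,X \right)} = v + v^{2}$ ($S{\left(v,X \right)} = v^{2} + v = v + v^{2}$)
$1956364 + S{\left(-260,-2067 \right)} = 1956364 - 260 \left(1 - 260\right) = 1956364 - -67340 = 1956364 + 67340 = 2023704$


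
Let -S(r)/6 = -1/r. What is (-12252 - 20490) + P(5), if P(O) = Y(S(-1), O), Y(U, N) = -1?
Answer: -32743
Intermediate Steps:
S(r) = 6/r (S(r) = -(-6)/r = 6/r)
P(O) = -1
(-12252 - 20490) + P(5) = (-12252 - 20490) - 1 = -32742 - 1 = -32743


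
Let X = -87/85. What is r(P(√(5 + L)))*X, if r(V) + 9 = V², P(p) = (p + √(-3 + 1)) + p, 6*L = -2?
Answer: -667/85 - 232*I*√21/85 ≈ -7.8471 - 12.508*I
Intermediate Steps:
L = -⅓ (L = (⅙)*(-2) = -⅓ ≈ -0.33333)
X = -87/85 (X = -87*1/85 = -87/85 ≈ -1.0235)
P(p) = 2*p + I*√2 (P(p) = (p + √(-2)) + p = (p + I*√2) + p = 2*p + I*√2)
r(V) = -9 + V²
r(P(√(5 + L)))*X = (-9 + (2*√(5 - ⅓) + I*√2)²)*(-87/85) = (-9 + (2*√(14/3) + I*√2)²)*(-87/85) = (-9 + (2*(√42/3) + I*√2)²)*(-87/85) = (-9 + (2*√42/3 + I*√2)²)*(-87/85) = 783/85 - 87*(2*√42/3 + I*√2)²/85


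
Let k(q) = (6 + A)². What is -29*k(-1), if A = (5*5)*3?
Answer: -190269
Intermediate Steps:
A = 75 (A = 25*3 = 75)
k(q) = 6561 (k(q) = (6 + 75)² = 81² = 6561)
-29*k(-1) = -29*6561 = -190269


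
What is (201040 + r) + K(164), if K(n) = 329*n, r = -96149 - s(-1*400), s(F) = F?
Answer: 159247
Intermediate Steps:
r = -95749 (r = -96149 - (-1)*400 = -96149 - 1*(-400) = -96149 + 400 = -95749)
(201040 + r) + K(164) = (201040 - 95749) + 329*164 = 105291 + 53956 = 159247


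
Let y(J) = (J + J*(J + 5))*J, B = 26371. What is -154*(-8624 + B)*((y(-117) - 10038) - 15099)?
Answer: 4221494223408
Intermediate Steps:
y(J) = J*(J + J*(5 + J)) (y(J) = (J + J*(5 + J))*J = J*(J + J*(5 + J)))
-154*(-8624 + B)*((y(-117) - 10038) - 15099) = -154*(-8624 + 26371)*(((-117)²*(6 - 117) - 10038) - 15099) = -2733038*((13689*(-111) - 10038) - 15099) = -2733038*((-1519479 - 10038) - 15099) = -2733038*(-1529517 - 15099) = -2733038*(-1544616) = -154*(-27412300152) = 4221494223408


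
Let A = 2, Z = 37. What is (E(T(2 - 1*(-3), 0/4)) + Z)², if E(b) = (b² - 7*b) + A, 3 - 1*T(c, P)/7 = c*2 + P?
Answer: 7745089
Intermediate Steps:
T(c, P) = 21 - 14*c - 7*P (T(c, P) = 21 - 7*(c*2 + P) = 21 - 7*(2*c + P) = 21 - 7*(P + 2*c) = 21 + (-14*c - 7*P) = 21 - 14*c - 7*P)
E(b) = 2 + b² - 7*b (E(b) = (b² - 7*b) + 2 = 2 + b² - 7*b)
(E(T(2 - 1*(-3), 0/4)) + Z)² = ((2 + (21 - 14*(2 - 1*(-3)) - 0/4)² - 7*(21 - 14*(2 - 1*(-3)) - 0/4)) + 37)² = ((2 + (21 - 14*(2 + 3) - 0/4)² - 7*(21 - 14*(2 + 3) - 0/4)) + 37)² = ((2 + (21 - 14*5 - 7*0)² - 7*(21 - 14*5 - 7*0)) + 37)² = ((2 + (21 - 70 + 0)² - 7*(21 - 70 + 0)) + 37)² = ((2 + (-49)² - 7*(-49)) + 37)² = ((2 + 2401 + 343) + 37)² = (2746 + 37)² = 2783² = 7745089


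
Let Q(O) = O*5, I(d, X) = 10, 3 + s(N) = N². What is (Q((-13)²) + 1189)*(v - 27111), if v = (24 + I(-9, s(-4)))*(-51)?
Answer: -58670730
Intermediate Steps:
s(N) = -3 + N²
Q(O) = 5*O
v = -1734 (v = (24 + 10)*(-51) = 34*(-51) = -1734)
(Q((-13)²) + 1189)*(v - 27111) = (5*(-13)² + 1189)*(-1734 - 27111) = (5*169 + 1189)*(-28845) = (845 + 1189)*(-28845) = 2034*(-28845) = -58670730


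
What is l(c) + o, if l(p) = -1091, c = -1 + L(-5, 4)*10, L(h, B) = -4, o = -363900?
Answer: -364991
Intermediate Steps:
c = -41 (c = -1 - 4*10 = -1 - 40 = -41)
l(c) + o = -1091 - 363900 = -364991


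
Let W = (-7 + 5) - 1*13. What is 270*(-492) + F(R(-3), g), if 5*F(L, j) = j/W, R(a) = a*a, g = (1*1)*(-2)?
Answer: -9962998/75 ≈ -1.3284e+5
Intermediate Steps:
g = -2 (g = 1*(-2) = -2)
R(a) = a²
W = -15 (W = -2 - 13 = -15)
F(L, j) = -j/75 (F(L, j) = (j/(-15))/5 = (j*(-1/15))/5 = (-j/15)/5 = -j/75)
270*(-492) + F(R(-3), g) = 270*(-492) - 1/75*(-2) = -132840 + 2/75 = -9962998/75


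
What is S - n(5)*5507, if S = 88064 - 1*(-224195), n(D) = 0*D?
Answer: 312259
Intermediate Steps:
n(D) = 0
S = 312259 (S = 88064 + 224195 = 312259)
S - n(5)*5507 = 312259 - 0*5507 = 312259 - 1*0 = 312259 + 0 = 312259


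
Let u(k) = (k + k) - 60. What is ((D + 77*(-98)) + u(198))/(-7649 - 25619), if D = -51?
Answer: 7261/33268 ≈ 0.21826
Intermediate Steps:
u(k) = -60 + 2*k (u(k) = 2*k - 60 = -60 + 2*k)
((D + 77*(-98)) + u(198))/(-7649 - 25619) = ((-51 + 77*(-98)) + (-60 + 2*198))/(-7649 - 25619) = ((-51 - 7546) + (-60 + 396))/(-33268) = (-7597 + 336)*(-1/33268) = -7261*(-1/33268) = 7261/33268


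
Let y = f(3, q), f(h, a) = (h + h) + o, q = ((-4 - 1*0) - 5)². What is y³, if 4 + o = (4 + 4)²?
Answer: 287496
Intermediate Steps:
o = 60 (o = -4 + (4 + 4)² = -4 + 8² = -4 + 64 = 60)
q = 81 (q = ((-4 + 0) - 5)² = (-4 - 5)² = (-9)² = 81)
f(h, a) = 60 + 2*h (f(h, a) = (h + h) + 60 = 2*h + 60 = 60 + 2*h)
y = 66 (y = 60 + 2*3 = 60 + 6 = 66)
y³ = 66³ = 287496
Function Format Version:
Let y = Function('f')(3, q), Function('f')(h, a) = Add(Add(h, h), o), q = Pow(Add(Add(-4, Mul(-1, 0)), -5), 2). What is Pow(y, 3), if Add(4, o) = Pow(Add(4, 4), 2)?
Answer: 287496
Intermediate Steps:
o = 60 (o = Add(-4, Pow(Add(4, 4), 2)) = Add(-4, Pow(8, 2)) = Add(-4, 64) = 60)
q = 81 (q = Pow(Add(Add(-4, 0), -5), 2) = Pow(Add(-4, -5), 2) = Pow(-9, 2) = 81)
Function('f')(h, a) = Add(60, Mul(2, h)) (Function('f')(h, a) = Add(Add(h, h), 60) = Add(Mul(2, h), 60) = Add(60, Mul(2, h)))
y = 66 (y = Add(60, Mul(2, 3)) = Add(60, 6) = 66)
Pow(y, 3) = Pow(66, 3) = 287496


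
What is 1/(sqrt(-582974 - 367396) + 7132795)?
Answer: 1426559/10175353092479 - I*sqrt(950370)/50876765462395 ≈ 1.402e-7 - 1.9161e-11*I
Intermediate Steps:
1/(sqrt(-582974 - 367396) + 7132795) = 1/(sqrt(-950370) + 7132795) = 1/(I*sqrt(950370) + 7132795) = 1/(7132795 + I*sqrt(950370))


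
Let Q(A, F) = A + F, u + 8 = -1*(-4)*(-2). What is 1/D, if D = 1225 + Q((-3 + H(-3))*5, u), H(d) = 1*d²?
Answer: 1/1239 ≈ 0.00080710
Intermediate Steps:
u = -16 (u = -8 - 1*(-4)*(-2) = -8 + 4*(-2) = -8 - 8 = -16)
H(d) = d²
D = 1239 (D = 1225 + ((-3 + (-3)²)*5 - 16) = 1225 + ((-3 + 9)*5 - 16) = 1225 + (6*5 - 16) = 1225 + (30 - 16) = 1225 + 14 = 1239)
1/D = 1/1239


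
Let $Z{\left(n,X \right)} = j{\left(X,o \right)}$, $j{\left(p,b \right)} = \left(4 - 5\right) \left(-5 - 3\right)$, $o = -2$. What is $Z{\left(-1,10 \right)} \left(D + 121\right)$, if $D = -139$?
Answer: $-144$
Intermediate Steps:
$j{\left(p,b \right)} = 8$ ($j{\left(p,b \right)} = \left(-1\right) \left(-8\right) = 8$)
$Z{\left(n,X \right)} = 8$
$Z{\left(-1,10 \right)} \left(D + 121\right) = 8 \left(-139 + 121\right) = 8 \left(-18\right) = -144$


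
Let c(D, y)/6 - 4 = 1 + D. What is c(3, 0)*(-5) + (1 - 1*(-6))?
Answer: -233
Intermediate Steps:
c(D, y) = 30 + 6*D (c(D, y) = 24 + 6*(1 + D) = 24 + (6 + 6*D) = 30 + 6*D)
c(3, 0)*(-5) + (1 - 1*(-6)) = (30 + 6*3)*(-5) + (1 - 1*(-6)) = (30 + 18)*(-5) + (1 + 6) = 48*(-5) + 7 = -240 + 7 = -233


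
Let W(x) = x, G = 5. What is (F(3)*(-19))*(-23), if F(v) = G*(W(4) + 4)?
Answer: 17480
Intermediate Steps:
F(v) = 40 (F(v) = 5*(4 + 4) = 5*8 = 40)
(F(3)*(-19))*(-23) = (40*(-19))*(-23) = -760*(-23) = 17480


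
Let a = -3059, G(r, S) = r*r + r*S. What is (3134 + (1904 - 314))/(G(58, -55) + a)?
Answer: -4724/2885 ≈ -1.6374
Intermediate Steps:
G(r, S) = r² + S*r
(3134 + (1904 - 314))/(G(58, -55) + a) = (3134 + (1904 - 314))/(58*(-55 + 58) - 3059) = (3134 + 1590)/(58*3 - 3059) = 4724/(174 - 3059) = 4724/(-2885) = 4724*(-1/2885) = -4724/2885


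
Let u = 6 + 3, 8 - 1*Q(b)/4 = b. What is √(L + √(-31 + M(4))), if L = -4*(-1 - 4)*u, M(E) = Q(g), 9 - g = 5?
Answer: √(180 + I*√15) ≈ 13.417 + 0.1443*I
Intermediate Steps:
g = 4 (g = 9 - 1*5 = 9 - 5 = 4)
Q(b) = 32 - 4*b
M(E) = 16 (M(E) = 32 - 4*4 = 32 - 16 = 16)
u = 9
L = 180 (L = -4*(-1 - 4)*9 = -(-20)*9 = -4*(-45) = 180)
√(L + √(-31 + M(4))) = √(180 + √(-31 + 16)) = √(180 + √(-15)) = √(180 + I*√15)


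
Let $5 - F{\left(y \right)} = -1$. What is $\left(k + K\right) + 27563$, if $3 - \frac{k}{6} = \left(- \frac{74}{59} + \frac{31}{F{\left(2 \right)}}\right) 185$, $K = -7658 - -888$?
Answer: $\frac{971624}{59} \approx 16468.0$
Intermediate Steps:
$K = -6770$ ($K = -7658 + 888 = -6770$)
$F{\left(y \right)} = 6$ ($F{\left(y \right)} = 5 - -1 = 5 + 1 = 6$)
$k = - \frac{255163}{59}$ ($k = 18 - 6 \left(- \frac{74}{59} + \frac{31}{6}\right) 185 = 18 - 6 \cdot \frac{1385}{354} \cdot 185 = 18 - \frac{256225}{59} = - \frac{255163}{59} \approx -4324.8$)
$\left(k + K\right) + 27563 = \left(- \frac{255163}{59} - 6770\right) + 27563 = - \frac{654593}{59} + 27563 = \frac{971624}{59}$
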